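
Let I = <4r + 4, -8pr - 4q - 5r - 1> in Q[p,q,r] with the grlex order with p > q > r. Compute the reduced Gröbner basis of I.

G = {p - 1/2q + 1/2, r + 1}

Buchberger's algorithm terminates because the ascending chain of leading-term ideals stabilizes.

f_1 = 4r + 4, LT = r.
f_2 = -8pr - 4q - 5r - 1, LT = pr.

S(f_1,f_2): lcm = pr. S = p - 1/2q - 5/8r - 1/8.
  leading term p: no divisor's leading term divides it; move p to the remainder.
  leading term q: no divisor's leading term divides it; move -1/2q to the remainder.
  leading term r: subtract (-5/32)·f_1 from -5/8r - 1/8 → 1/2
  leading term 1: no divisor's leading term divides it; move 1/2 to the remainder.
  remainder p - 1/2q + 1/2 ≠ 0; add g_3 = p - 1/2q + 1/2 to the basis.

The other S-polynomials (S(f_1,g_3), S(f_2,g_3)) all reduce to 0 modulo the current basis, so we have a Gröbner basis.
Inter-reduce: drop elements whose leading term is divisible by another's, tail-reduce, and make monic.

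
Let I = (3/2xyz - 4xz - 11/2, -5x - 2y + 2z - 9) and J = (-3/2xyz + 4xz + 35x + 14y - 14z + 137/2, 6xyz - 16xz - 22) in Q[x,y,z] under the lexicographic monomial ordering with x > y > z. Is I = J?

Yes, the ideals are equal.

Since reduced Gröbner bases are canonical representatives of ideals under a given ordering, it suffices to compute and compare them.
Buchberger on the first generating set:
f_1 = 3/2xyz - 4xz - 11/2, LT = xyz.
f_2 = -5x - 2y + 2z - 9, LT = x.

S(f_1,f_2): lcm = xyz. S = -8/3xz - 2/5y^2z + 2/5yz^2 - 9/5yz - 11/3.
  leading term xz: subtract (8/15z)·f_2 from -8/3xz - 2/5y^2z + 2/5yz^2 - 9/5yz - 11/3 → -2/5y^2z + 2/5yz^2 - 11/15yz - 16/15z^2 + 24/5z - 11/3
  leading term y^2z: no divisor's leading term divides it; move -2/5y^2z to the remainder.
  leading term yz^2: no divisor's leading term divides it; move 2/5yz^2 to the remainder.
  leading term yz: no divisor's leading term divides it; move -11/15yz to the remainder.
  leading term z^2: no divisor's leading term divides it; move -16/15z^2 to the remainder.
  leading term z: no divisor's leading term divides it; move 24/5z to the remainder.
  leading term 1: no divisor's leading term divides it; move -11/3 to the remainder.
  remainder -2/5y^2z + 2/5yz^2 - 11/15yz - 16/15z^2 + 24/5z - 11/3 ≠ 0; add g_3 = -2/5y^2z + 2/5yz^2 - 11/15yz - 16/15z^2 + 24/5z - 11/3 to the basis.

The other S-polynomials (S(f_1,g_3), S(f_2,g_3)) all reduce to 0 modulo the current basis, so we have a Gröbner basis.
Inter-reduce: drop elements whose leading term is divisible by another's, tail-reduce, and make monic.
Reduced Gröbner basis: {x + 2/5y - 2/5z + 9/5, y^2z - yz^2 + 11/6yz + 8/3z^2 - 12z + 55/6}.

Buchberger on the second generating set:
h_1 = -3/2xyz + 4xz + 35x + 14y - 14z + 137/2, LT = xyz.
h_2 = 6xyz - 16xz - 22, LT = xyz.

S(h_1,h_2): lcm = xyz. S = -70/3x - 28/3y + 28/3z - 42.
  leading term x: no divisor's leading term divides it; move -70/3x to the remainder.
  leading term y: no divisor's leading term divides it; move -28/3y to the remainder.
  leading term z: no divisor's leading term divides it; move 28/3z to the remainder.
  leading term 1: no divisor's leading term divides it; move -42 to the remainder.
  remainder -70/3x - 28/3y + 28/3z - 42 ≠ 0; add k_3 = -70/3x - 28/3y + 28/3z - 42 to the basis.

S(h_1,k_3): lcm = xyz. S = -8/3xz - 70/3x - 2/5y^2z + 2/5yz^2 - 9/5yz - 28/3y + 28/3z - 137/3.
  leading term xz: subtract (4/35z)·k_3 from -8/3xz - 70/3x - 2/5y^2z + 2/5yz^2 - 9/5yz - 28/3y + 28/3z - 137/3 → -70/3x - 2/5y^2z + 2/5yz^2 - 11/15yz - 28/3y - 16/15z^2 + 212/15z - 137/3
  leading term x: subtract (1)·k_3 from -70/3x - 2/5y^2z + 2/5yz^2 - 11/15yz - 28/3y - 16/15z^2 + 212/15z - 137/3 → -2/5y^2z + 2/5yz^2 - 11/15yz - 16/15z^2 + 24/5z - 11/3
  leading term y^2z: no divisor's leading term divides it; move -2/5y^2z to the remainder.
  leading term yz^2: no divisor's leading term divides it; move 2/5yz^2 to the remainder.
  leading term yz: no divisor's leading term divides it; move -11/15yz to the remainder.
  leading term z^2: no divisor's leading term divides it; move -16/15z^2 to the remainder.
  leading term z: no divisor's leading term divides it; move 24/5z to the remainder.
  leading term 1: no divisor's leading term divides it; move -11/3 to the remainder.
  remainder -2/5y^2z + 2/5yz^2 - 11/15yz - 16/15z^2 + 24/5z - 11/3 ≠ 0; add k_4 = -2/5y^2z + 2/5yz^2 - 11/15yz - 16/15z^2 + 24/5z - 11/3 to the basis.

The other S-polynomials (S(h_2,k_3), S(h_1,k_4), S(h_2,k_4), S(k_3,k_4)) all reduce to 0 modulo the current basis, so we have a Gröbner basis.
Inter-reduce: drop elements whose leading term is divisible by another's, tail-reduce, and make monic.
Reduced Gröbner basis: {x + 2/5y - 2/5z + 9/5, y^2z - yz^2 + 11/6yz + 8/3z^2 - 12z + 55/6}.

The two bases agree; hence the ideals are identical.
The same test decides containment: I ⊆ J iff every generator of I reduces to 0 modulo a Gröbner basis of J.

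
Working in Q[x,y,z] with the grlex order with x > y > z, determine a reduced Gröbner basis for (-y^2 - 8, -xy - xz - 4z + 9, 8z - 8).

This is the nonlinear analogue of row-reducing a linear system.

f_1 = -y^2 - 8, LT = y^2.
f_2 = -xy - xz - 4z + 9, LT = xy.
f_3 = 8z - 8, LT = z.

S(f_1,f_2): lcm = xy^2. S = -xyz - 4yz + 8x + 9y.
  leading term xyz: subtract (z)·f_2 from -xyz - 4yz + 8x + 9y → xz^2 - 4yz + 4z^2 + 8x + 9y - 9z
  leading term xz^2: subtract (1/8xz)·f_3 from xz^2 - 4yz + 4z^2 + 8x + 9y - 9z → xz - 4yz + 4z^2 + 8x + 9y - 9z
  leading term xz: subtract (1/8x)·f_3 from xz - 4yz + 4z^2 + 8x + 9y - 9z → -4yz + 4z^2 + 9x + 9y - 9z
  leading term yz: subtract (-1/2y)·f_3 from -4yz + 4z^2 + 9x + 9y - 9z → 4z^2 + 9x + 5y - 9z
  leading term z^2: subtract (1/2z)·f_3 from 4z^2 + 9x + 5y - 9z → 9x + 5y - 5z
  leading term x: no divisor's leading term divides it; move 9x to the remainder.
  leading term y: no divisor's leading term divides it; move 5y to the remainder.
  leading term z: subtract (-5/8)·f_3 from -5z → -5
  leading term 1: no divisor's leading term divides it; move -5 to the remainder.
  remainder 9x + 5y - 5 ≠ 0; add g_4 = 9x + 5y - 5 to the basis.

The other S-polynomials (S(f_1,f_3), S(f_2,f_3), S(f_1,g_4), S(f_2,g_4), S(f_3,g_4)) all reduce to 0 modulo the current basis, so we have a Gröbner basis.
Inter-reduce: drop elements whose leading term is divisible by another's, tail-reduce, and make monic.

G = {y^2 + 8, x + 5/9y - 5/9, z - 1}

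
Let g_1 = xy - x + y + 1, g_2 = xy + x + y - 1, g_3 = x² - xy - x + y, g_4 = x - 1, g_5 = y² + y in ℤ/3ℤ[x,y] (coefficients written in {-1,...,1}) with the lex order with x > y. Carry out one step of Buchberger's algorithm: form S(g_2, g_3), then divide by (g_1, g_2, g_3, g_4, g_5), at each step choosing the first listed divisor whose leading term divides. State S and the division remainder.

lcm(LM(g_2), LM(g_3)) = x²y.
S = (lcm/LT(g_2))·g_2 − (lcm/LT(g_3))·g_3 = x² + xy² - xy - x - y².
Reduce S modulo (g_1, g_2, g_3, g_4, g_5) in that order:
  leading term x²: subtract (1)·g_3 from x² + xy² - xy - x - y² → xy² - y² - y
  leading term xy²: subtract (y)·g_1 from xy² - y² - y → xy + y² + y
  leading term xy: subtract (1)·g_1 from xy + y² + y → x + y² - 1
  leading term x: subtract (1)·g_4 from x + y² - 1 → y²
  leading term y²: subtract (1)·g_5 from y² → -y
  leading term y: no divisor's leading term divides it; move -y to the remainder.
The remainder -y is nonzero, so it would be added as the next basis element.

S(g_2, g_3) = x² + xy² - xy - x - y²; remainder on division = -y.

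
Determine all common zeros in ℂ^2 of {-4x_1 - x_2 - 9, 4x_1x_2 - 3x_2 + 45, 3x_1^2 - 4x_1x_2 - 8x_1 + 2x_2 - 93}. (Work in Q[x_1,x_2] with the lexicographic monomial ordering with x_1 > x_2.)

{(-3, 3)}

Compute a lex Gröbner basis by Buchberger's algorithm.
f_1 = -4x_1 - x_2 - 9, LT = x_1.
f_2 = 4x_1x_2 - 3x_2 + 45, LT = x_1x_2.
f_3 = 3x_1^2 - 4x_1x_2 - 8x_1 + 2x_2 - 93, LT = x_1^2.

S(f_1,f_2): lcm = x_1x_2. S = 1/4x_2^2 + 3x_2 - 45/4.
  reduce S modulo (f_1, f_2, f_3):
  remainder 1/4x_2^2 + 3x_2 - 45/4 ≠ 0; add h_4 = 1/4x_2^2 + 3x_2 - 45/4 to the basis.

S(f_1,f_3): lcm = x_1^2. S = 19/12x_1x_2 + 59/12x_1 - 2/3x_2 + 31.
  reduce S modulo (f_1, f_2, f_3, h_4):
  remainder -17/24x_2 + 17/8 ≠ 0; add h_5 = -17/24x_2 + 17/8 to the basis.

The other S-polynomials (S(f_2,f_3), S(f_1,h_4), S(f_2,h_4), S(f_3,h_4), S(f_1,h_5), S(f_2,h_5), S(f_3,h_5), S(h_4,h_5)) all reduce to 0 modulo the current basis, so we have a Gröbner basis.
Inter-reduce: drop elements whose leading term is divisible by another's, tail-reduce, and make monic.
Reduced Gröbner basis: {x_1 + 3, x_2 - 3}.

Elimination: the polynomial x_2 - 3 lies in the elimination ideal for x_2, so x_2 ∈ {3}. For each such x_2, the remaining basis elements (now univariate) give the rest of the solution.
  x_2 = 3: the earlier basis element becomes x_1 + 3 = 0, giving x_1 = -3 — point (-3, 3).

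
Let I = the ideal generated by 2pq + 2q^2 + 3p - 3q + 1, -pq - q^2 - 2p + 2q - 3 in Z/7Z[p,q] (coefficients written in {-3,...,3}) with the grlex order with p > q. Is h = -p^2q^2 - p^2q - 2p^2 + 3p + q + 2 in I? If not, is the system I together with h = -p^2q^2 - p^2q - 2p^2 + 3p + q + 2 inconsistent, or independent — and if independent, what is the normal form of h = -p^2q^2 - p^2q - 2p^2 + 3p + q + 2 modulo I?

-p^2q^2 - p^2q - 2p^2 + 3p + q + 2 is independent of I; its normal form modulo I is -2q.

First compute the reduced Gröbner basis of I by Buchberger's algorithm.
f_1 = 2pq + 2q^2 + 3p - 3q + 1, LT = pq.
f_2 = -pq - q^2 - 2p + 2q - 3, LT = pq.

S(f_1,f_2): lcm = pq. S = 3p - 3q + 1.
  leading term p: no divisor's leading term divides it; move 3p to the remainder.
  leading term q: no divisor's leading term divides it; move -3q to the remainder.
  leading term 1: no divisor's leading term divides it; move 1 to the remainder.
  remainder 3p - 3q + 1 ≠ 0; add k_3 = 3p - 3q + 1 to the basis.

S(f_1,k_3): lcm = pq. S = 2q^2 - 2p - 3q - 3.
  leading term q^2: no divisor's leading term divides it; move 2q^2 to the remainder.
  leading term p: subtract (-3)·k_3 from -2p - 3q - 3 → 2q
  leading term q: no divisor's leading term divides it; move 2q to the remainder.
  remainder 2q^2 + 2q ≠ 0; add k_4 = 2q^2 + 2q to the basis.

The other S-polynomials (S(f_2,k_3), S(f_1,k_4), S(f_2,k_4), S(k_3,k_4)) all reduce to 0 modulo the current basis, so we have a Gröbner basis.
Inter-reduce: drop elements whose leading term is divisible by another's, tail-reduce, and make monic.
Reduced Gröbner basis: {q^2 + q, p - q - 2}.
Label its elements g_1 = q^2 + q, g_2 = p - q - 2.

Reduce h = -p^2q^2 - p^2q - 2p^2 + 3p + q + 2 modulo G:
  leading term p^2q^2: subtract (-p^2)·g_1 from -p^2q^2 - p^2q - 2p^2 + 3p + q + 2 → -2p^2 + 3p + q + 2
  leading term p^2: subtract (-2p)·g_2 from -2p^2 + 3p + q + 2 → -2pq - p + q + 2
  leading term pq: subtract (-2q)·g_2 from -2pq - p + q + 2 → -2q^2 - p - 3q + 2
  leading term q^2: subtract (-2)·g_1 from -2q^2 - p - 3q + 2 → -p - q + 2
  leading term p: subtract (-1)·g_2 from -p - q + 2 → -2q
  leading term q: no divisor's leading term divides it; move -2q to the remainder.
  normal form = -2q.
The normal form is nonzero, so h ∉ I. Since h minus its normal form lies in I, I + (h) = I + (r) where r = -2q; decide whether this ideal is the whole ring.
Run Buchberger on G together with r (pairs among the g_i already reduce to 0 since G is a Gröbner basis):
g_1 = q^2 + q, LT = q^2.
g_2 = p - q - 2, LT = p.
r = -2q, LT = q.

The S-polynomials (S(g_1,g_2), S(g_1,r), S(g_2,r)) all reduce to 0 modulo the current basis, so we have a Gröbner basis.
Inter-reduce: drop elements whose leading term is divisible by another's, tail-reduce, and make monic.
Reduced Gröbner basis: {p - 2, q}.
The reduced Gröbner basis of I + (h) is {p - 2, q} ≠ {1}, a proper ideal, so the enlarged system stays consistent: h is independent of I, with normal form -2q.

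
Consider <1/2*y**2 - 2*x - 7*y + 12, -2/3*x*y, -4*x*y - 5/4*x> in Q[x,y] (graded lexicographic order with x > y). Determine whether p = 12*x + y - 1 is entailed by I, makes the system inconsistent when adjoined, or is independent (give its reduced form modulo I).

First compute the reduced Gröbner basis of I by Buchberger's algorithm.
f_1 = 1/2*y**2 - 2*x - 7*y + 12, LT = y**2.
f_2 = -2/3*x*y, LT = x*y.
f_3 = -4*x*y - 5/4*x, LT = x*y.

S(f_1,f_2): lcm = x*y**2. S = -4*x**2 - 14*x*y + 24*x.
  leading term x**2: no divisor's leading term divides it; move -4*x**2 to the remainder.
  leading term x*y: subtract (21)·f_2 from -14*x*y + 24*x → 24*x
  leading term x: no divisor's leading term divides it; move 24*x to the remainder.
  remainder -4*x**2 + 24*x ≠ 0; add h_4 = -4*x**2 + 24*x to the basis.

S(f_1,f_3): lcm = x*y**2. S = -4*x**2 - 229/16*x*y + 24*x.
  leading term x**2: subtract (1)·h_4 from -4*x**2 - 229/16*x*y + 24*x → -229/16*x*y
  leading term x*y: subtract (687/32)·f_2 from -229/16*x*y → 0
  remainder 0.

S(f_2,f_3): lcm = x*y. S = -5/16*x.
  leading term x: no divisor's leading term divides it; move -5/16*x to the remainder.
  remainder -5/16*x ≠ 0; add h_5 = -5/16*x to the basis.

S(f_1,h_4): leading monomials are coprime, so the S-polynomial reduces to 0 (Buchberger's first criterion).
S(f_2,h_4): lcm = x**2*y. S = 6*x*y.
  leading term x*y: subtract (-9)·f_2 from 6*x*y → 0
  remainder 0.

S(f_3,h_4): lcm = x**2*y. S = 5/16*x**2 + 6*x*y.
  leading term x**2: subtract (-5/64)·h_4 from 5/16*x**2 + 6*x*y → 6*x*y + 15/8*x
  leading term x*y: subtract (-9)·f_2 from 6*x*y + 15/8*x → 15/8*x
  leading term x: subtract (-6)·h_5 from 15/8*x → 0
  remainder 0.

S(f_1,h_5): leading monomials are coprime, so the S-polynomial reduces to 0 (Buchberger's first criterion).
S(f_2,h_5): lcm = x*y. S = 0.
  remainder 0.

S(f_3,h_5): lcm = x*y. S = 5/16*x.
  leading term x: subtract (-1)·h_5 from 5/16*x → 0
  remainder 0.

S(h_4,h_5): lcm = x**2. S = -6*x.
  leading term x: subtract (96/5)·h_5 from -6*x → 0
  remainder 0.

Every S-polynomial of the final basis reduces to 0, so we have a Gröbner basis.
Inter-reduce: drop elements whose leading term is divisible by another's, tail-reduce, and make monic.
Reduced Gröbner basis: {y**2 - 14*y + 24, x}.
Label its elements g_1 = y**2 - 14*y + 24, g_2 = x.

Reduce p = 12*x + y - 1 modulo G:
  leading term x: subtract (12)·g_2 from 12*x + y - 1 → y - 1
  leading term y: no divisor's leading term divides it; move y to the remainder.
  leading term 1: no divisor's leading term divides it; move -1 to the remainder.
  normal form = y - 1.
The normal form is nonzero, so p ∉ I. Since p minus its normal form lies in I, I + (p) = I + (r) where r = y - 1; decide whether this ideal is the whole ring.
Run Buchberger on G together with r (pairs among the g_i already reduce to 0 since G is a Gröbner basis):
g_1 = y**2 - 14*y + 24, LT = y**2.
g_2 = x, LT = x.
r = y - 1, LT = y.

S(g_1,g_2): leading monomials are coprime, so the S-polynomial reduces to 0 (Buchberger's first criterion).
S(g_1,r): lcm = y**2. S = -13*y + 24.
  leading term y: subtract (-13)·r from -13*y + 24 → 11
  leading term 1: no divisor's leading term divides it; move 11 to the remainder.
  remainder 11 ≠ 0; add m_4 = 11 to the basis.

S(g_2,r): leading monomials are coprime, so the S-polynomial reduces to 0 (Buchberger's first criterion).
S(g_1,m_4): leading monomials are coprime, so the S-polynomial reduces to 0 (Buchberger's first criterion).
S(g_2,m_4): leading monomials are coprime, so the S-polynomial reduces to 0 (Buchberger's first criterion).
S(r,m_4): leading monomials are coprime, so the S-polynomial reduces to 0 (Buchberger's first criterion).
Every S-polynomial of the final basis reduces to 0, so we have a Gröbner basis.
Inter-reduce: drop elements whose leading term is divisible by another's, tail-reduce, and make monic.
Reduced Gröbner basis: {1}.
The reduced Gröbner basis of I + (p) is {1}: the ideal is the whole ring, so the enlarged system has no common solution — adjoining p is inconsistent.

The remainder on division by a Gröbner basis is unique — it is the normal form.

Adjoining 12*x + y - 1 makes the ideal the whole ring: the system is inconsistent.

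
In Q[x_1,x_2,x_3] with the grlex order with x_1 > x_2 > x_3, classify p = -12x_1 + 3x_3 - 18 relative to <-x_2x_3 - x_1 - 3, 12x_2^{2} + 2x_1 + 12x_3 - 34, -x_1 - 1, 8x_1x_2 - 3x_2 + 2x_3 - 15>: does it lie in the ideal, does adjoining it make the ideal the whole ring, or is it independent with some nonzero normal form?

First compute the reduced Gröbner basis of I by Buchberger's algorithm.
f_1 = -x_2x_3 - x_1 - 3, LT = x_2x_3.
f_2 = 12x_2^{2} + 2x_1 + 12x_3 - 34, LT = x_2^{2}.
f_3 = -x_1 - 1, LT = x_1.
f_4 = 8x_1x_2 - 3x_2 + 2x_3 - 15, LT = x_1x_2.

S(f_1,f_2): lcm = x_2^{2}x_3. S = x_1x_2 - \tfrac{1}{6}x_1x_3 - x_3^{2} + 3x_2 + \tfrac{17}{6}x_3.
  leading term x_1x_2: subtract (-x_2)·f_3 from x_1x_2 - \tfrac{1}{6}x_1x_3 - x_3^{2} + 3x_2 + \tfrac{17}{6}x_3 → -\tfrac{1}{6}x_1x_3 - x_3^{2} + 2x_2 + \tfrac{17}{6}x_3
  leading term x_1x_3: subtract (\tfrac{1}{6}x_3)·f_3 from -\tfrac{1}{6}x_1x_3 - x_3^{2} + 2x_2 + \tfrac{17}{6}x_3 → -x_3^{2} + 2x_2 + 3x_3
  leading term x_3^{2}: no divisor's leading term divides it; move -x_3^{2} to the remainder.
  leading term x_2: no divisor's leading term divides it; move 2x_2 to the remainder.
  leading term x_3: no divisor's leading term divides it; move 3x_3 to the remainder.
  remainder -x_3^{2} + 2x_2 + 3x_3 ≠ 0; add h_5 = -x_3^{2} + 2x_2 + 3x_3 to the basis.

S(f_1,f_4): lcm = x_1x_2x_3. S = x_1^{2} + \tfrac{3}{8}x_2x_3 - \tfrac{1}{4}x_3^{2} + 3x_1 + \tfrac{15}{8}x_3.
  leading term x_1^{2}: subtract (-x_1)·f_3 from x_1^{2} + \tfrac{3}{8}x_2x_3 - \tfrac{1}{4}x_3^{2} + 3x_1 + \tfrac{15}{8}x_3 → \tfrac{3}{8}x_2x_3 - \tfrac{1}{4}x_3^{2} + 2x_1 + \tfrac{15}{8}x_3
  leading term x_2x_3: subtract (-\tfrac{3}{8})·f_1 from \tfrac{3}{8}x_2x_3 - \tfrac{1}{4}x_3^{2} + 2x_1 + \tfrac{15}{8}x_3 → -\tfrac{1}{4}x_3^{2} + \tfrac{13}{8}x_1 + \tfrac{15}{8}x_3 - \tfrac{9}{8}
  leading term x_3^{2}: subtract (\tfrac{1}{4})·h_5 from -\tfrac{1}{4}x_3^{2} + \tfrac{13}{8}x_1 + \tfrac{15}{8}x_3 - \tfrac{9}{8} → \tfrac{13}{8}x_1 - \tfrac{1}{2}x_2 + \tfrac{9}{8}x_3 - \tfrac{9}{8}
  leading term x_1: subtract (-\tfrac{13}{8})·f_3 from \tfrac{13}{8}x_1 - \tfrac{1}{2}x_2 + \tfrac{9}{8}x_3 - \tfrac{9}{8} → -\tfrac{1}{2}x_2 + \tfrac{9}{8}x_3 - \tfrac{11}{4}
  leading term x_2: no divisor's leading term divides it; move -\tfrac{1}{2}x_2 to the remainder.
  leading term x_3: no divisor's leading term divides it; move \tfrac{9}{8}x_3 to the remainder.
  leading term 1: no divisor's leading term divides it; move -\tfrac{11}{4} to the remainder.
  remainder -\tfrac{1}{2}x_2 + \tfrac{9}{8}x_3 - \tfrac{11}{4} ≠ 0; add h_6 = -\tfrac{1}{2}x_2 + \tfrac{9}{8}x_3 - \tfrac{11}{4} to the basis.

S(f_2,f_4): lcm = x_1x_2^{2}. S = \tfrac{1}{6}x_1^{2} + x_1x_3 + \tfrac{3}{8}x_2^{2} - \tfrac{1}{4}x_2x_3 - \tfrac{17}{6}x_1 + \tfrac{15}{8}x_2.
  leading term x_1^{2}: subtract (-\tfrac{1}{6}x_1)·f_3 from \tfrac{1}{6}x_1^{2} + x_1x_3 + \tfrac{3}{8}x_2^{2} - \tfrac{1}{4}x_2x_3 - \tfrac{17}{6}x_1 + \tfrac{15}{8}x_2 → x_1x_3 + \tfrac{3}{8}x_2^{2} - \tfrac{1}{4}x_2x_3 - 3x_1 + \tfrac{15}{8}x_2
  leading term x_1x_3: subtract (-x_3)·f_3 from x_1x_3 + \tfrac{3}{8}x_2^{2} - \tfrac{1}{4}x_2x_3 - 3x_1 + \tfrac{15}{8}x_2 → \tfrac{3}{8}x_2^{2} - \tfrac{1}{4}x_2x_3 - 3x_1 + \tfrac{15}{8}x_2 - x_3
  leading term x_2^{2}: subtract (\tfrac{1}{32})·f_2 from \tfrac{3}{8}x_2^{2} - \tfrac{1}{4}x_2x_3 - 3x_1 + \tfrac{15}{8}x_2 - x_3 → -\tfrac{1}{4}x_2x_3 - \tfrac{49}{16}x_1 + \tfrac{15}{8}x_2 - \tfrac{11}{8}x_3 + \tfrac{17}{16}
  leading term x_2x_3: subtract (\tfrac{1}{4})·f_1 from -\tfrac{1}{4}x_2x_3 - \tfrac{49}{16}x_1 + \tfrac{15}{8}x_2 - \tfrac{11}{8}x_3 + \tfrac{17}{16} → -\tfrac{45}{16}x_1 + \tfrac{15}{8}x_2 - \tfrac{11}{8}x_3 + \tfrac{29}{16}
  leading term x_1: subtract (\tfrac{45}{16})·f_3 from -\tfrac{45}{16}x_1 + \tfrac{15}{8}x_2 - \tfrac{11}{8}x_3 + \tfrac{29}{16} → \tfrac{15}{8}x_2 - \tfrac{11}{8}x_3 + \tfrac{37}{8}
  leading term x_2: subtract (-\tfrac{15}{4})·h_6 from \tfrac{15}{8}x_2 - \tfrac{11}{8}x_3 + \tfrac{37}{8} → \tfrac{91}{32}x_3 - \tfrac{91}{16}
  leading term x_3: no divisor's leading term divides it; move \tfrac{91}{32}x_3 to the remainder.
  leading term 1: no divisor's leading term divides it; move -\tfrac{91}{16} to the remainder.
  remainder \tfrac{91}{32}x_3 - \tfrac{91}{16} ≠ 0; add h_7 = \tfrac{91}{32}x_3 - \tfrac{91}{16} to the basis.

The other S-polynomials (S(f_1,f_3), S(f_2,f_3), S(f_3,f_4), S(f_1,h_5), S(f_2,h_5), S(f_3,h_5), S(f_4,h_5), S(f_1,h_6), S(f_2,h_6), S(f_3,h_6), S(f_4,h_6), S(h_5,h_6), S(f_1,h_7), S(f_2,h_7), S(f_3,h_7), S(f_4,h_7), S(h_5,h_7), S(h_6,h_7)) all reduce to 0 modulo the current basis, so we have a Gröbner basis.
Inter-reduce: drop elements whose leading term is divisible by another's, tail-reduce, and make monic.
Reduced Gröbner basis: {x_1 + 1, x_2 + 1, x_3 - 2}.
Label its elements g_1 = x_1 + 1, g_2 = x_2 + 1, g_3 = x_3 - 2.

Reduce p = -12x_1 + 3x_3 - 18 modulo G:
  leading term x_1: subtract (-12)·g_1 from -12x_1 + 3x_3 - 18 → 3x_3 - 6
  leading term x_3: subtract (3)·g_3 from 3x_3 - 6 → 0
  normal form = 0.
Since the normal form is 0, p ∈ I.

-12x_1 + 3x_3 - 18 lies in I (it reduces to 0).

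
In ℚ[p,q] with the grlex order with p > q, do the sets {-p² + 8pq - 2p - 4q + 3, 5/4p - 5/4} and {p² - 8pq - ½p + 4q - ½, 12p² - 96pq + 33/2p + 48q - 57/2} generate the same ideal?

Yes, the ideals are equal.

Since reduced Gröbner bases are canonical representatives of ideals under a given ordering, it suffices to compute and compare them.
Buchberger on the first generating set:
f_1 = -p² + 8pq - 2p - 4q + 3, LT = p².
f_2 = 5/4p - 5/4, LT = p.

S(f_1,f_2): lcm = p². S = -8pq + 3p + 4q - 3.
  leading term pq: subtract (-32/5q)·f_2 from -8pq + 3p + 4q - 3 → 3p - 4q - 3
  leading term p: subtract (12/5)·f_2 from 3p - 4q - 3 → -4q
  leading term q: no divisor's leading term divides it; move -4q to the remainder.
  remainder -4q ≠ 0; add g_3 = -4q to the basis.

S(f_1,g_3): leading monomials are coprime, so the S-polynomial reduces to 0 (Buchberger's first criterion).
S(f_2,g_3): leading monomials are coprime, so the S-polynomial reduces to 0 (Buchberger's first criterion).
Every S-polynomial of the final basis reduces to 0, so we have a Gröbner basis.
Inter-reduce: drop elements whose leading term is divisible by another's, tail-reduce, and make monic.
Reduced Gröbner basis: {p - 1, q}.

Buchberger on the second generating set:
h_1 = p² - 8pq - ½p + 4q - ½, LT = p².
h_2 = 12p² - 96pq + 33/2p + 48q - 57/2, LT = p².

S(h_1,h_2): lcm = p². S = -15/8p + 15/8.
  leading term p: no divisor's leading term divides it; move -15/8p to the remainder.
  leading term 1: no divisor's leading term divides it; move 15/8 to the remainder.
  remainder -15/8p + 15/8 ≠ 0; add k_3 = -15/8p + 15/8 to the basis.

S(h_1,k_3): lcm = p². S = -8pq + ½p + 4q - ½.
  leading term pq: subtract (64/15q)·k_3 from -8pq + ½p + 4q - ½ → ½p - 4q - ½
  leading term p: subtract (-4/15)·k_3 from ½p - 4q - ½ → -4q
  leading term q: no divisor's leading term divides it; move -4q to the remainder.
  remainder -4q ≠ 0; add k_4 = -4q to the basis.

S(h_2,k_3): lcm = p². S = -8pq + 19/8p + 4q - 19/8.
  leading term pq: subtract (64/15q)·k_3 from -8pq + 19/8p + 4q - 19/8 → 19/8p - 4q - 19/8
  leading term p: subtract (-19/15)·k_3 from 19/8p - 4q - 19/8 → -4q
  leading term q: subtract (1)·k_4 from -4q → 0
  remainder 0.

S(h_1,k_4): leading monomials are coprime, so the S-polynomial reduces to 0 (Buchberger's first criterion).
S(h_2,k_4): leading monomials are coprime, so the S-polynomial reduces to 0 (Buchberger's first criterion).
S(k_3,k_4): leading monomials are coprime, so the S-polynomial reduces to 0 (Buchberger's first criterion).
Every S-polynomial of the final basis reduces to 0, so we have a Gröbner basis.
Inter-reduce: drop elements whose leading term is divisible by another's, tail-reduce, and make monic.
Reduced Gröbner basis: {p - 1, q}.

The two bases agree; hence the ideals are identical.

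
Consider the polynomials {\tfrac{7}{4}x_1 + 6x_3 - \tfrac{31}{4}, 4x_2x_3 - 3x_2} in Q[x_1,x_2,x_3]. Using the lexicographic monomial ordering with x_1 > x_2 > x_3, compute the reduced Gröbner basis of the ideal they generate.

G = {x_1 + \tfrac{24}{7}x_3 - \tfrac{31}{7}, x_2x_3 - \tfrac{3}{4}x_2}

f_1 = \tfrac{7}{4}x_1 + 6x_3 - \tfrac{31}{4}, LT = x_1.
f_2 = 4x_2x_3 - 3x_2, LT = x_2x_3.

The S-polynomials (S(f_1,f_2)) all reduce to 0 modulo the current basis, so we have a Gröbner basis.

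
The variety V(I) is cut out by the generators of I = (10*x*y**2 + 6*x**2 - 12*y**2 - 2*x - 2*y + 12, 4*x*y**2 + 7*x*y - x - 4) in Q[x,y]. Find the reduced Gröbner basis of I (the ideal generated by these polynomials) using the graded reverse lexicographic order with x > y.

G = {y**4 + 23/12*y**3 - 43/24*y**2 - 1/2*x - 43/24*y + 5/12, x*y**2 + 7/4*x*y - 1/4*x - 1, x**2 - 35/12*x*y - 2*y**2 + 1/12*x - 1/3*y + 11/3}

This is the nonlinear analogue of row-reducing a linear system.

f_1 = 10*x*y**2 + 6*x**2 - 12*y**2 - 2*x - 2*y + 12, LT = x*y**2.
f_2 = 4*x*y**2 + 7*x*y - x - 4, LT = x*y**2.

S(f_1,f_2): lcm = x*y**2. S = 3/5*x**2 - 7/4*x*y - 6/5*y**2 + 1/20*x - 1/5*y + 11/5.
  leading term x**2: no divisor's leading term divides it; move 3/5*x**2 to the remainder.
  leading term x*y: no divisor's leading term divides it; move -7/4*x*y to the remainder.
  leading term y**2: no divisor's leading term divides it; move -6/5*y**2 to the remainder.
  leading term x: no divisor's leading term divides it; move 1/20*x to the remainder.
  leading term y: no divisor's leading term divides it; move -1/5*y to the remainder.
  leading term 1: no divisor's leading term divides it; move 11/5 to the remainder.
  remainder 3/5*x**2 - 7/4*x*y - 6/5*y**2 + 1/20*x - 1/5*y + 11/5 ≠ 0; add g_3 = 3/5*x**2 - 7/4*x*y - 6/5*y**2 + 1/20*x - 1/5*y + 11/5 to the basis.

S(f_1,g_3): lcm = x**2*y**2. S = 35/12*x*y**3 + 2*y**4 + 3/5*x**3 - 77/60*x*y**2 + 1/3*y**3 - 1/5*x**2 - 1/5*x*y - 11/3*y**2 + 6/5*x.
  leading term x*y**3: subtract (7/24*y)·f_1 from 35/12*x*y**3 + 2*y**4 + 3/5*x**3 - 77/60*x*y**2 + 1/3*y**3 - 1/5*x**2 - 1/5*x*y - 11/3*y**2 + 6/5*x → 2*y**4 + 3/5*x**3 - 7/4*x**2*y - 77/60*x*y**2 + 23/6*y**3 - 1/5*x**2 + 23/60*x*y - 37/12*y**2 + 6/5*x - 7/2*y
  leading term y**4: no divisor's leading term divides it; move 2*y**4 to the remainder.
  leading term x**3: subtract (x)·g_3 from 3/5*x**3 - 7/4*x**2*y - 77/60*x*y**2 + 23/6*y**3 - 1/5*x**2 + 23/60*x*y - 37/12*y**2 + 6/5*x - 7/2*y → -1/12*x*y**2 + 23/6*y**3 - 1/4*x**2 + 7/12*x*y - 37/12*y**2 - x - 7/2*y
  leading term x*y**2: subtract (-1/120)·f_1 from -1/12*x*y**2 + 23/6*y**3 - 1/4*x**2 + 7/12*x*y - 37/12*y**2 - x - 7/2*y → 23/6*y**3 - 1/5*x**2 + 7/12*x*y - 191/60*y**2 - 61/60*x - 211/60*y + 1/10
  leading term y**3: no divisor's leading term divides it; move 23/6*y**3 to the remainder.
  leading term x**2: subtract (-1/3)·g_3 from -1/5*x**2 + 7/12*x*y - 191/60*y**2 - 61/60*x - 211/60*y + 1/10 → -43/12*y**2 - x - 43/12*y + 5/6
  leading term y**2: no divisor's leading term divides it; move -43/12*y**2 to the remainder.
  leading term x: no divisor's leading term divides it; move -x to the remainder.
  leading term y: no divisor's leading term divides it; move -43/12*y to the remainder.
  leading term 1: no divisor's leading term divides it; move 5/6 to the remainder.
  remainder 2*y**4 + 23/6*y**3 - 43/12*y**2 - x - 43/12*y + 5/6 ≠ 0; add g_4 = 2*y**4 + 23/6*y**3 - 43/12*y**2 - x - 43/12*y + 5/6 to the basis.

The other S-polynomials (S(f_2,g_3), S(f_1,g_4), S(f_2,g_4), S(g_3,g_4)) all reduce to 0 modulo the current basis, so we have a Gröbner basis.
Inter-reduce: drop elements whose leading term is divisible by another's, tail-reduce, and make monic.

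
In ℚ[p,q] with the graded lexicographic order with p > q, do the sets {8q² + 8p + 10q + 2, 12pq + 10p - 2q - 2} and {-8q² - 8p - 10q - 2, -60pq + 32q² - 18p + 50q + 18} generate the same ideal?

Yes, the ideals are equal.

Equality of ideals is decidable: compute both reduced Gröbner bases (unique for the ordering) and check whether they agree.
Buchberger on the first generating set:
f_1 = 8q² + 8p + 10q + 2, LT = q².
f_2 = 12pq + 10p - 2q - 2, LT = pq.

S(f_1,f_2): lcm = pq². S = p² + 5/12pq + ⅙q² + ¼p + ⅙q.
  reduce S modulo (f_1, f_2):
  remainder p² - 19/72p + 1/36q + 1/36 ≠ 0; add g_3 = p² - 19/72p + 1/36q + 1/36 to the basis.

The other S-polynomials (S(f_1,g_3), S(f_2,g_3)) all reduce to 0 modulo the current basis, so we have a Gröbner basis.
Inter-reduce: drop elements whose leading term is divisible by another's, tail-reduce, and make monic.
Reduced Gröbner basis: {p² - 19/72p + 1/36q + 1/36, pq + ⅚p - ⅙q - ⅙, q² + p + 5/4q + ¼}.

Buchberger on the second generating set:
h_1 = -8q² - 8p - 10q - 2, LT = q².
h_2 = -60pq + 32q² - 18p + 50q + 18, LT = pq.

S(h_1,h_2): lcm = pq². S = 8/15q³ + p² + 19/20pq + ⅚q² + ¼p + 3/10q.
  reduce S modulo (h_1, h_2):
  remainder p² - 19/72p + 1/36q + 1/36 ≠ 0; add k_3 = p² - 19/72p + 1/36q + 1/36 to the basis.

The other S-polynomials (S(h_1,k_3), S(h_2,k_3)) all reduce to 0 modulo the current basis, so we have a Gröbner basis.
Inter-reduce: drop elements whose leading term is divisible by another's, tail-reduce, and make monic.
Reduced Gröbner basis: {p² - 19/72p + 1/36q + 1/36, pq + ⅚p - ⅙q - ⅙, q² + p + 5/4q + ¼}.

Same reduced basis, so the two generating sets span the same ideal.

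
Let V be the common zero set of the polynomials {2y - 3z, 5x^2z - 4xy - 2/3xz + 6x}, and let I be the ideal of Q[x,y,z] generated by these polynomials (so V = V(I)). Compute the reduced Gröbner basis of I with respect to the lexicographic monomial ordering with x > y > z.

G = {x^2z - 4/3xz + 6/5x, y - 3/2z}

f_1 = 2y - 3z, LT = y.
f_2 = 5x^2z - 4xy - 2/3xz + 6x, LT = x^2z.

The S-polynomials (S(f_1,f_2)) all reduce to 0 modulo the current basis, so we have a Gröbner basis.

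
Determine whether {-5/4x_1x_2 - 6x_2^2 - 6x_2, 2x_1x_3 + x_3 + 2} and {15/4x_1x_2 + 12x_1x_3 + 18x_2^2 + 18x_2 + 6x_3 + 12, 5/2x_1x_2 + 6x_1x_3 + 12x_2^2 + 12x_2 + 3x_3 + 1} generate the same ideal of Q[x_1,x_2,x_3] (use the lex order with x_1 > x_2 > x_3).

No, the ideals differ.

For a fixed monomial order, each ideal has a unique reduced Gröbner basis; comparing bases decides equality.
Buchberger on the first generating set:
f_1 = -5/4x_1x_2 - 6x_2^2 - 6x_2, LT = x_1x_2.
f_2 = 2x_1x_3 + x_3 + 2, LT = x_1x_3.

S(f_1,f_2): lcm = x_1x_2x_3. S = 24/5x_2^2x_3 + 43/10x_2x_3 - x_2.
  leading term x_2^2x_3: no divisor's leading term divides it; move 24/5x_2^2x_3 to the remainder.
  leading term x_2x_3: no divisor's leading term divides it; move 43/10x_2x_3 to the remainder.
  leading term x_2: no divisor's leading term divides it; move -x_2 to the remainder.
  remainder 24/5x_2^2x_3 + 43/10x_2x_3 - x_2 ≠ 0; add g_3 = 24/5x_2^2x_3 + 43/10x_2x_3 - x_2 to the basis.

The other S-polynomials (S(f_1,g_3), S(f_2,g_3)) all reduce to 0 modulo the current basis, so we have a Gröbner basis.
Inter-reduce: drop elements whose leading term is divisible by another's, tail-reduce, and make monic.
Reduced Gröbner basis: {x_1x_2 + 24/5x_2^2 + 24/5x_2, x_1x_3 + 1/2x_3 + 1, x_2^2x_3 + 43/48x_2x_3 - 5/24x_2}.

Buchberger on the second generating set:
h_1 = 15/4x_1x_2 + 12x_1x_3 + 18x_2^2 + 18x_2 + 6x_3 + 12, LT = x_1x_2.
h_2 = 5/2x_1x_2 + 6x_1x_3 + 12x_2^2 + 12x_2 + 3x_3 + 1, LT = x_1x_2.

S(h_1,h_2): lcm = x_1x_2. S = 4/5x_1x_3 + 2/5x_3 + 14/5.
  leading term x_1x_3: no divisor's leading term divides it; move 4/5x_1x_3 to the remainder.
  leading term x_3: no divisor's leading term divides it; move 2/5x_3 to the remainder.
  leading term 1: no divisor's leading term divides it; move 14/5 to the remainder.
  remainder 4/5x_1x_3 + 2/5x_3 + 14/5 ≠ 0; add k_3 = 4/5x_1x_3 + 2/5x_3 + 14/5 to the basis.

S(h_1,k_3): lcm = x_1x_2x_3. S = 16/5x_1x_3^2 + 24/5x_2^2x_3 + 43/10x_2x_3 - 7/2x_2 + 8/5x_3^2 + 16/5x_3.
  leading term x_1x_3^2: subtract (4x_3)·k_3 from 16/5x_1x_3^2 + 24/5x_2^2x_3 + 43/10x_2x_3 - 7/2x_2 + 8/5x_3^2 + 16/5x_3 → 24/5x_2^2x_3 + 43/10x_2x_3 - 7/2x_2 - 8x_3
  leading term x_2^2x_3: no divisor's leading term divides it; move 24/5x_2^2x_3 to the remainder.
  leading term x_2x_3: no divisor's leading term divides it; move 43/10x_2x_3 to the remainder.
  leading term x_2: no divisor's leading term divides it; move -7/2x_2 to the remainder.
  leading term x_3: no divisor's leading term divides it; move -8x_3 to the remainder.
  remainder 24/5x_2^2x_3 + 43/10x_2x_3 - 7/2x_2 - 8x_3 ≠ 0; add k_4 = 24/5x_2^2x_3 + 43/10x_2x_3 - 7/2x_2 - 8x_3 to the basis.

The other S-polynomials (S(h_2,k_3), S(h_1,k_4), S(h_2,k_4), S(k_3,k_4)) all reduce to 0 modulo the current basis, so we have a Gröbner basis.
Inter-reduce: drop elements whose leading term is divisible by another's, tail-reduce, and make monic.
Reduced Gröbner basis: {x_1x_2 + 24/5x_2^2 + 24/5x_2 - 8, x_1x_3 + 1/2x_3 + 7/2, x_2^2x_3 + 43/48x_2x_3 - 35/48x_2 - 5/3x_3}.

These differ, so the ideals are not equal.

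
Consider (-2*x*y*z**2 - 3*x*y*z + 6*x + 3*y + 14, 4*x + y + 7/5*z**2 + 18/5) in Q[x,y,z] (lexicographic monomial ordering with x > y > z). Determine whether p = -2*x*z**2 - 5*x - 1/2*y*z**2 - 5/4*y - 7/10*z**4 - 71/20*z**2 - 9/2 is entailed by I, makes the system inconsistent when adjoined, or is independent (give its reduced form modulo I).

-2*x*z**2 - 5*x - 1/2*y*z**2 - 5/4*y - 7/10*z**4 - 71/20*z**2 - 9/2 lies in I (it reduces to 0).

First compute the reduced Gröbner basis of I by Buchberger's algorithm.
f_1 = -2*x*y*z**2 - 3*x*y*z + 6*x + 3*y + 14, LT = x*y*z**2.
f_2 = 4*x + y + 7/5*z**2 + 18/5, LT = x.

S(f_1,f_2): lcm = x*y*z**2. S = 3/2*x*y*z - 3*x - 1/4*y**2*z**2 - 7/20*y*z**4 - 9/10*y*z**2 - 3/2*y - 7.
  reduce S modulo (f_1, f_2):
  remainder -1/4*y**2*z**2 - 3/8*y**2*z - 7/20*y*z**4 - 21/40*y*z**3 - 9/10*y*z**2 - 27/20*y*z - 3/4*y + 21/20*z**2 - 43/10 ≠ 0; add h_3 = -1/4*y**2*z**2 - 3/8*y**2*z - 7/20*y*z**4 - 21/40*y*z**3 - 9/10*y*z**2 - 27/20*y*z - 3/4*y + 21/20*z**2 - 43/10 to the basis.

The other S-polynomials (S(f_1,h_3), S(f_2,h_3)) all reduce to 0 modulo the current basis, so we have a Gröbner basis.
Inter-reduce: drop elements whose leading term is divisible by another's, tail-reduce, and make monic.
Reduced Gröbner basis: {x + 1/4*y + 7/20*z**2 + 9/10, y**2*z**2 + 3/2*y**2*z + 7/5*y*z**4 + 21/10*y*z**3 + 18/5*y*z**2 + 27/5*y*z + 3*y - 21/5*z**2 + 86/5}.
Label its elements g_1 = x + 1/4*y + 7/20*z**2 + 9/10, g_2 = y**2*z**2 + 3/2*y**2*z + 7/5*y*z**4 + 21/10*y*z**3 + 18/5*y*z**2 + 27/5*y*z + 3*y - 21/5*z**2 + 86/5.

Reduce p = -2*x*z**2 - 5*x - 1/2*y*z**2 - 5/4*y - 7/10*z**4 - 71/20*z**2 - 9/2 modulo G:
  leading term x*z**2: subtract (-2*z**2)·g_1 from -2*x*z**2 - 5*x - 1/2*y*z**2 - 5/4*y - 7/10*z**4 - 71/20*z**2 - 9/2 → -5*x - 5/4*y - 7/4*z**2 - 9/2
  leading term x: subtract (-5)·g_1 from -5*x - 5/4*y - 7/4*z**2 - 9/2 → 0
  normal form = 0.
Since the normal form is 0, p ∈ I.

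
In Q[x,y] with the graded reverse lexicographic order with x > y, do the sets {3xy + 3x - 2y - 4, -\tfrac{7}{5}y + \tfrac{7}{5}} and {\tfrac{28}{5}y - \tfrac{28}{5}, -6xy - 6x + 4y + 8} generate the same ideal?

Yes, the ideals are equal.

For a fixed monomial order, each ideal has a unique reduced Gröbner basis; comparing bases decides equality.
Buchberger on the first generating set:
f_1 = 3xy + 3x - 2y - 4, LT = xy.
f_2 = -\tfrac{7}{5}y + \tfrac{7}{5}, LT = y.

S(f_1,f_2): lcm = xy. S = 2x - \tfrac{2}{3}y - \tfrac{4}{3}.
  reduce S modulo (f_1, f_2):
  remainder 2x - 2 ≠ 0; add g_3 = 2x - 2 to the basis.

The other S-polynomials (S(f_1,g_3), S(f_2,g_3)) all reduce to 0 modulo the current basis, so we have a Gröbner basis.
Inter-reduce: drop elements whose leading term is divisible by another's, tail-reduce, and make monic.
Reduced Gröbner basis: {x - 1, y - 1}.

Buchberger on the second generating set:
h_1 = \tfrac{28}{5}y - \tfrac{28}{5}, LT = y.
h_2 = -6xy - 6x + 4y + 8, LT = xy.

S(h_1,h_2): lcm = xy. S = -2x + \tfrac{2}{3}y + \tfrac{4}{3}.
  reduce S modulo (h_1, h_2):
  remainder -2x + 2 ≠ 0; add k_3 = -2x + 2 to the basis.

The other S-polynomials (S(h_1,k_3), S(h_2,k_3)) all reduce to 0 modulo the current basis, so we have a Gröbner basis.
Inter-reduce: drop elements whose leading term is divisible by another's, tail-reduce, and make monic.
Reduced Gröbner basis: {x - 1, y - 1}.

These coincide, so the ideals are equal.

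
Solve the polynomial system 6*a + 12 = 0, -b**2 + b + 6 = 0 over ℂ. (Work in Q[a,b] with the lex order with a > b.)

{(-2, -2), (-2, 3)}

Compute a lex Gröbner basis by Buchberger's algorithm.
f_1 = 6*a + 12, LT = a.
f_2 = -b**2 + b + 6, LT = b**2.

The S-polynomials (S(f_1,f_2)) all reduce to 0 modulo the current basis, so we have a Gröbner basis.
Inter-reduce: drop elements whose leading term is divisible by another's, tail-reduce, and make monic.
Reduced Gröbner basis: {a + 2, b**2 - b - 6}.

From the last basis element, b**2 - b - 6 = 0, so b takes values in {-2, 3}. Each choice, substituted upward through the basis, yields the corresponding point(s) of the solution set.
  b = -2: the earlier basis element becomes a + 2 = 0, giving a = -2 — point (-2, -2).
  b = 3: the earlier basis element becomes a + 2 = 0, giving a = -2 — point (-2, 3).
This is the nonlinear analogue of row-reducing a linear system.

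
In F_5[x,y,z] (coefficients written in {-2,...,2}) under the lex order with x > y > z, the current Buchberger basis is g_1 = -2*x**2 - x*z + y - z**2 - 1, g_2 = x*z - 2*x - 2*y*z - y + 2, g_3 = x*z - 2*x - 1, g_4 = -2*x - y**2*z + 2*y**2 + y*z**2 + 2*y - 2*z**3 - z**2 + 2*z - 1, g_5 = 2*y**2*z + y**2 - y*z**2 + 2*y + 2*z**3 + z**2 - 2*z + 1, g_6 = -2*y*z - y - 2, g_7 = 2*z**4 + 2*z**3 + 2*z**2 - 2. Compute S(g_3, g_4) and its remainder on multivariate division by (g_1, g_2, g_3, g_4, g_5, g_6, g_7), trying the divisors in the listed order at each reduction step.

lcm(LM(g_3), LM(g_4)) = x*z.
S = (lcm/LT(g_3))·g_3 − (lcm/LT(g_4))·g_4 = -2*x + 2*y**2*z**2 + y**2*z - 2*y*z**3 + y*z - z**4 + 2*z**3 + z**2 + 2*z - 1.
Reduce S modulo (g_1, g_2, g_3, g_4, g_5, g_6, g_7) in that order:
  leading term x: subtract (1)·g_4 from -2*x + 2*y**2*z**2 + y**2*z - 2*y*z**3 + y*z - z**4 + 2*z**3 + z**2 + 2*z - 1 → 2*y**2*z**2 + 2*y**2*z - 2*y**2 - 2*y*z**3 - y*z**2 + y*z - 2*y - z**4 - z**3 + 2*z**2
  leading term y**2*z**2: subtract (z)·g_5 from 2*y**2*z**2 + 2*y**2*z - 2*y**2 - 2*y*z**3 - y*z**2 + y*z - 2*y - z**4 - z**3 + 2*z**2 → y**2*z - 2*y**2 - y*z**3 - y*z**2 - y*z - 2*y + 2*z**4 - 2*z**3 - z**2 - z
  leading term y**2*z: subtract (-2)·g_5 from y**2*z - 2*y**2 - y*z**3 - y*z**2 - y*z - 2*y + 2*z**4 - 2*z**3 - z**2 - z → -y*z**3 + 2*y*z**2 - y*z + 2*y + 2*z**4 + 2*z**3 + z**2 + 2
  leading term y*z**3: subtract (-2*z**2)·g_6 from -y*z**3 + 2*y*z**2 - y*z + 2*y + 2*z**4 + 2*z**3 + z**2 + 2 → -y*z + 2*y + 2*z**4 + 2*z**3 + 2*z**2 + 2
  leading term y*z: subtract (-2)·g_6 from -y*z + 2*y + 2*z**4 + 2*z**3 + 2*z**2 + 2 → 2*z**4 + 2*z**3 + 2*z**2 - 2
  leading term z**4: subtract (1)·g_7 from 2*z**4 + 2*z**3 + 2*z**2 - 2 → 0
The remainder is 0, so this S-polynomial contributes no new basis element.

S(g_3, g_4) = -2*x + 2*y**2*z**2 + y**2*z - 2*y*z**3 + y*z - z**4 + 2*z**3 + z**2 + 2*z - 1; remainder on division = 0.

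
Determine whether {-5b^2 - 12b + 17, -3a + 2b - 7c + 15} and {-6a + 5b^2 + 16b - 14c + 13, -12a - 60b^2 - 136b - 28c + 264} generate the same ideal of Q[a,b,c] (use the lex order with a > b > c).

Yes, the ideals are equal.

Two ideals are equal iff their reduced Gröbner bases coincide (the reduced basis is unique for a fixed ordering).
Buchberger on the first generating set:
f_1 = -5b^2 - 12b + 17, LT = b^2.
f_2 = -3a + 2b - 7c + 15, LT = a.

The S-polynomials (S(f_1,f_2)) all reduce to 0 modulo the current basis, so we have a Gröbner basis.
Inter-reduce: drop elements whose leading term is divisible by another's, tail-reduce, and make monic.
Reduced Gröbner basis: {a - 2/3b + 7/3c - 5, b^2 + 12/5b - 17/5}.

Buchberger on the second generating set:
h_1 = -6a + 5b^2 + 16b - 14c + 13, LT = a.
h_2 = -12a - 60b^2 - 136b - 28c + 264, LT = a.

S(h_1,h_2): lcm = a. S = -35/6b^2 - 14b + 119/6.
  reduce S modulo (h_1, h_2):
  remainder -35/6b^2 - 14b + 119/6 ≠ 0; add k_3 = -35/6b^2 - 14b + 119/6 to the basis.

The other S-polynomials (S(h_1,k_3), S(h_2,k_3)) all reduce to 0 modulo the current basis, so we have a Gröbner basis.
Inter-reduce: drop elements whose leading term is divisible by another's, tail-reduce, and make monic.
Reduced Gröbner basis: {a - 2/3b + 7/3c - 5, b^2 + 12/5b - 17/5}.

Same reduced basis, so the two generating sets span the same ideal.
The choice of monomial ordering does not affect the verdict — as long as both bases are computed under the same ordering, their equality decides ideal equality.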